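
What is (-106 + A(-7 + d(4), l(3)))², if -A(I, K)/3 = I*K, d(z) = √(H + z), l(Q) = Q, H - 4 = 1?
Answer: 4900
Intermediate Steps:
H = 5 (H = 4 + 1 = 5)
d(z) = √(5 + z)
A(I, K) = -3*I*K
(-106 + A(-7 + d(4), l(3)))² = (-106 - 3*(-7 + √(5 + 4))*3)² = (-106 - 3*(-7 + √9)*3)² = (-106 - 3*(-7 + 3)*3)² = (-106 - 3*(-4)*3)² = (-106 + 36)² = (-70)² = 4900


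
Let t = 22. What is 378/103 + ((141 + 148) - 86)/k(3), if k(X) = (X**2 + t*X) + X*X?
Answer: 7523/1236 ≈ 6.0866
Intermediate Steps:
k(X) = 2*X**2 + 22*X (k(X) = (X**2 + 22*X) + X*X = (X**2 + 22*X) + X**2 = 2*X**2 + 22*X)
378/103 + ((141 + 148) - 86)/k(3) = 378/103 + ((141 + 148) - 86)/((2*3*(11 + 3))) = 378*(1/103) + (289 - 86)/((2*3*14)) = 378/103 + 203/84 = 378/103 + 203*(1/84) = 378/103 + 29/12 = 7523/1236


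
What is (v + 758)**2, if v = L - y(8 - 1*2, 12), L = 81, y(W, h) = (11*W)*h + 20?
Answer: 729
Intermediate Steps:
y(W, h) = 20 + 11*W*h (y(W, h) = 11*W*h + 20 = 20 + 11*W*h)
v = -731 (v = 81 - (20 + 11*(8 - 1*2)*12) = 81 - (20 + 11*(8 - 2)*12) = 81 - (20 + 11*6*12) = 81 - (20 + 792) = 81 - 1*812 = 81 - 812 = -731)
(v + 758)**2 = (-731 + 758)**2 = 27**2 = 729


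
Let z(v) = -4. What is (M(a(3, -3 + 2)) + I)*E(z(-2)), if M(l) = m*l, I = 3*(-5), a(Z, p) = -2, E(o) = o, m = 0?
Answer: 60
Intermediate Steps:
I = -15
M(l) = 0 (M(l) = 0*l = 0)
(M(a(3, -3 + 2)) + I)*E(z(-2)) = (0 - 15)*(-4) = -15*(-4) = 60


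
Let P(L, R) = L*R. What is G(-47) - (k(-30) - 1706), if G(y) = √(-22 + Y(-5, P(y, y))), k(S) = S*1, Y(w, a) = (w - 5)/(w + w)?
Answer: 1736 + I*√21 ≈ 1736.0 + 4.5826*I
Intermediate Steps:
Y(w, a) = (-5 + w)/(2*w) (Y(w, a) = (-5 + w)/((2*w)) = (-5 + w)*(1/(2*w)) = (-5 + w)/(2*w))
k(S) = S
G(y) = I*√21 (G(y) = √(-22 + (½)*(-5 - 5)/(-5)) = √(-22 + (½)*(-⅕)*(-10)) = √(-22 + 1) = √(-21) = I*√21)
G(-47) - (k(-30) - 1706) = I*√21 - (-30 - 1706) = I*√21 - 1*(-1736) = I*√21 + 1736 = 1736 + I*√21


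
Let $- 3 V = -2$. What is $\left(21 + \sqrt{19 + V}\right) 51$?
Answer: $1071 + 17 \sqrt{177} \approx 1297.2$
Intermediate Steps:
$V = \frac{2}{3}$ ($V = \left(- \frac{1}{3}\right) \left(-2\right) = \frac{2}{3} \approx 0.66667$)
$\left(21 + \sqrt{19 + V}\right) 51 = \left(21 + \sqrt{19 + \frac{2}{3}}\right) 51 = \left(21 + \sqrt{\frac{59}{3}}\right) 51 = \left(21 + \frac{\sqrt{177}}{3}\right) 51 = 1071 + 17 \sqrt{177}$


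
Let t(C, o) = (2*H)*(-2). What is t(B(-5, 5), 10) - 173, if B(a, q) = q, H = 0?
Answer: -173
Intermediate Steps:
t(C, o) = 0 (t(C, o) = (2*0)*(-2) = 0*(-2) = 0)
t(B(-5, 5), 10) - 173 = 0 - 173 = -173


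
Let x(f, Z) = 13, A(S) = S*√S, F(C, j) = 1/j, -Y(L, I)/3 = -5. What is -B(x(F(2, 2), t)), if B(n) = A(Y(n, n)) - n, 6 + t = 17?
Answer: 13 - 15*√15 ≈ -45.095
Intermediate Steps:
Y(L, I) = 15 (Y(L, I) = -3*(-5) = 15)
t = 11 (t = -6 + 17 = 11)
A(S) = S^(3/2)
B(n) = -n + 15*√15 (B(n) = 15^(3/2) - n = 15*√15 - n = -n + 15*√15)
-B(x(F(2, 2), t)) = -(-1*13 + 15*√15) = -(-13 + 15*√15) = 13 - 15*√15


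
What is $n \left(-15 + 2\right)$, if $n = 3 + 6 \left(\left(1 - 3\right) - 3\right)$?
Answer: $351$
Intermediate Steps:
$n = -27$ ($n = 3 + 6 \left(-2 - 3\right) = 3 + 6 \left(-5\right) = 3 - 30 = -27$)
$n \left(-15 + 2\right) = - 27 \left(-15 + 2\right) = \left(-27\right) \left(-13\right) = 351$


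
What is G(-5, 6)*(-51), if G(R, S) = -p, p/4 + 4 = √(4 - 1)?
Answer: -816 + 204*√3 ≈ -462.66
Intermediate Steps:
p = -16 + 4*√3 (p = -16 + 4*√(4 - 1) = -16 + 4*√3 ≈ -9.0718)
G(R, S) = 16 - 4*√3 (G(R, S) = -(-16 + 4*√3) = 16 - 4*√3)
G(-5, 6)*(-51) = (16 - 4*√3)*(-51) = -816 + 204*√3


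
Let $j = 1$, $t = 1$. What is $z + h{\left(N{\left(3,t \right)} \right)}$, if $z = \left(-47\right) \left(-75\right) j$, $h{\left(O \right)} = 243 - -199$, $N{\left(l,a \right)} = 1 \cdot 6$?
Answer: $3967$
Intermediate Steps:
$N{\left(l,a \right)} = 6$
$h{\left(O \right)} = 442$ ($h{\left(O \right)} = 243 + 199 = 442$)
$z = 3525$ ($z = \left(-47\right) \left(-75\right) 1 = 3525 \cdot 1 = 3525$)
$z + h{\left(N{\left(3,t \right)} \right)} = 3525 + 442 = 3967$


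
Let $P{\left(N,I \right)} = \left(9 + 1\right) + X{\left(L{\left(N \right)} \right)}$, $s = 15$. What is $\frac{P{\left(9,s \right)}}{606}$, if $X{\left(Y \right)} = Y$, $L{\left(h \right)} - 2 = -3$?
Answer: $\frac{3}{202} \approx 0.014851$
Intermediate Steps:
$L{\left(h \right)} = -1$ ($L{\left(h \right)} = 2 - 3 = -1$)
$P{\left(N,I \right)} = 9$ ($P{\left(N,I \right)} = \left(9 + 1\right) - 1 = 10 - 1 = 9$)
$\frac{P{\left(9,s \right)}}{606} = \frac{9}{606} = 9 \cdot \frac{1}{606} = \frac{3}{202}$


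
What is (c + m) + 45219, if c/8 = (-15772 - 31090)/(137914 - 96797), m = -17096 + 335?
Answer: 1169732690/41117 ≈ 28449.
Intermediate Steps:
m = -16761
c = -374896/41117 (c = 8*((-15772 - 31090)/(137914 - 96797)) = 8*(-46862/41117) = -374896/41117 ≈ -9.1178)
(c + m) + 45219 = (-374896/41117 - 16761) + 45219 = -689536933/41117 + 45219 = 1169732690/41117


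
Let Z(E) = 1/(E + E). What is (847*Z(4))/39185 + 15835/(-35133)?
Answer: -4934198149/11013492840 ≈ -0.44801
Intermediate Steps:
Z(E) = 1/(2*E)
(847*Z(4))/39185 + 15835/(-35133) = (847*((½)/4))/39185 + 15835/(-35133) = (847*((½)*(¼)))*(1/39185) + 15835*(-1/35133) = (847*(⅛))*(1/39185) - 15835/35133 = (847/8)*(1/39185) - 15835/35133 = 847/313480 - 15835/35133 = -4934198149/11013492840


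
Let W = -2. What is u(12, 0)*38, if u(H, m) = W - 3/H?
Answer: -171/2 ≈ -85.500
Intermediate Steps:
u(H, m) = -2 - 3/H
u(12, 0)*38 = (-2 - 3/12)*38 = (-2 - 3*1/12)*38 = (-2 - ¼)*38 = -9/4*38 = -171/2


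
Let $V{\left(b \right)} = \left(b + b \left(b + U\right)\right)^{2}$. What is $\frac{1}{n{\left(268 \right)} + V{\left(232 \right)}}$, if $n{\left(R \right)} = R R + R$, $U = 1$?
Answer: $\frac{1}{2947259036} \approx 3.393 \cdot 10^{-10}$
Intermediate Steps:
$V{\left(b \right)} = \left(b + b \left(1 + b\right)\right)^{2}$ ($V{\left(b \right)} = \left(b + b \left(b + 1\right)\right)^{2} = \left(b + b \left(1 + b\right)\right)^{2}$)
$n{\left(R \right)} = R + R^{2}$ ($n{\left(R \right)} = R^{2} + R = R + R^{2}$)
$\frac{1}{n{\left(268 \right)} + V{\left(232 \right)}} = \frac{1}{268 \left(1 + 268\right) + 232^{2} \left(2 + 232\right)^{2}} = \frac{1}{268 \cdot 269 + 53824 \cdot 234^{2}} = \frac{1}{72092 + 53824 \cdot 54756} = \frac{1}{72092 + 2947186944} = \frac{1}{2947259036}$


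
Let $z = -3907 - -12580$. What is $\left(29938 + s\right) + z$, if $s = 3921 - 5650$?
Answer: $36882$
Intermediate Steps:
$s = -1729$
$z = 8673$ ($z = -3907 + 12580 = 8673$)
$\left(29938 + s\right) + z = \left(29938 - 1729\right) + 8673 = 28209 + 8673 = 36882$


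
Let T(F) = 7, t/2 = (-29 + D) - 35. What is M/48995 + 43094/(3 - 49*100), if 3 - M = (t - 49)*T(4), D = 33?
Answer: -421514174/47985703 ≈ -8.7842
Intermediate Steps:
t = -62 (t = 2*((-29 + 33) - 35) = 2*(4 - 35) = 2*(-31) = -62)
M = 780 (M = 3 - (-62 - 49)*7 = 3 - (-111)*7 = 3 - 1*(-777) = 3 + 777 = 780)
M/48995 + 43094/(3 - 49*100) = 780/48995 + 43094/(3 - 49*100) = 780*(1/48995) + 43094/(3 - 4900) = 156/9799 + 43094/(-4897) = 156/9799 + 43094*(-1/4897) = 156/9799 - 43094/4897 = -421514174/47985703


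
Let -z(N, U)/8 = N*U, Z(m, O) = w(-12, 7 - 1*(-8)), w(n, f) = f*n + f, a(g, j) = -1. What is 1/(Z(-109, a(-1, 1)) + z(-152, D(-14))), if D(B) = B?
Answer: -1/17189 ≈ -5.8177e-5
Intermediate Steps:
w(n, f) = f + f*n
Z(m, O) = -165 (Z(m, O) = (7 - 1*(-8))*(1 - 12) = (7 + 8)*(-11) = 15*(-11) = -165)
z(N, U) = -8*N*U
1/(Z(-109, a(-1, 1)) + z(-152, D(-14))) = 1/(-165 - 8*(-152)*(-14)) = 1/(-165 - 17024) = 1/(-17189) = -1/17189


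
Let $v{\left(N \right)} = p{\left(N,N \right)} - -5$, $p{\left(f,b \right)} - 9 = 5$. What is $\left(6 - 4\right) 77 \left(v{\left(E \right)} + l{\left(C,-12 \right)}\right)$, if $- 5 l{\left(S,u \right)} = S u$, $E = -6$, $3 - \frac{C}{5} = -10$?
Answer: $26950$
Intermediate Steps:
$C = 65$ ($C = 15 - -50 = 15 + 50 = 65$)
$p{\left(f,b \right)} = 14$ ($p{\left(f,b \right)} = 9 + 5 = 14$)
$v{\left(N \right)} = 19$ ($v{\left(N \right)} = 14 - -5 = 14 + 5 = 19$)
$l{\left(S,u \right)} = - \frac{S u}{5}$
$\left(6 - 4\right) 77 \left(v{\left(E \right)} + l{\left(C,-12 \right)}\right) = \left(6 - 4\right) 77 \left(19 - 13 \left(-12\right)\right) = \left(6 - 4\right) 77 \left(19 + 156\right) = 2 \cdot 77 \cdot 175 = 154 \cdot 175 = 26950$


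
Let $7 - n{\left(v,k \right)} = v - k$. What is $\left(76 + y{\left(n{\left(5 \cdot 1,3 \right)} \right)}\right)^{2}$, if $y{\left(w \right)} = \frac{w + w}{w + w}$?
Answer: $5929$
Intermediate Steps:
$n{\left(v,k \right)} = 7 + k - v$ ($n{\left(v,k \right)} = 7 - \left(v - k\right) = 7 + \left(k - v\right) = 7 + k - v$)
$y{\left(w \right)} = 1$ ($y{\left(w \right)} = \frac{2 w}{2 w} = 2 w \frac{1}{2 w} = 1$)
$\left(76 + y{\left(n{\left(5 \cdot 1,3 \right)} \right)}\right)^{2} = \left(76 + 1\right)^{2} = 77^{2} = 5929$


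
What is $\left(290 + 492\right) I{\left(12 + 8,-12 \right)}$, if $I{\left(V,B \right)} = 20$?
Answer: $15640$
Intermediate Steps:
$\left(290 + 492\right) I{\left(12 + 8,-12 \right)} = \left(290 + 492\right) 20 = 782 \cdot 20 = 15640$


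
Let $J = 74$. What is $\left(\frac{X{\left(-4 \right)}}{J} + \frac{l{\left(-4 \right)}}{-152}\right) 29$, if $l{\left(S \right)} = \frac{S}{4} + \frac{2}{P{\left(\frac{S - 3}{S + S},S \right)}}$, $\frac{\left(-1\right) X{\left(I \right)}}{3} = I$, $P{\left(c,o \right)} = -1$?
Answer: $\frac{29667}{5624} \approx 5.2751$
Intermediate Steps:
$X{\left(I \right)} = - 3 I$
$l{\left(S \right)} = -2 + \frac{S}{4}$ ($l{\left(S \right)} = \frac{S}{4} + \frac{2}{-1} = S \frac{1}{4} + 2 \left(-1\right) = \frac{S}{4} - 2 = -2 + \frac{S}{4}$)
$\left(\frac{X{\left(-4 \right)}}{J} + \frac{l{\left(-4 \right)}}{-152}\right) 29 = \left(\frac{\left(-3\right) \left(-4\right)}{74} + \frac{-2 + \frac{1}{4} \left(-4\right)}{-152}\right) 29 = \left(12 \cdot \frac{1}{74} + \left(-2 - 1\right) \left(- \frac{1}{152}\right)\right) 29 = \left(\frac{6}{37} - - \frac{3}{152}\right) 29 = \left(\frac{6}{37} + \frac{3}{152}\right) 29 = \frac{1023}{5624} \cdot 29 = \frac{29667}{5624}$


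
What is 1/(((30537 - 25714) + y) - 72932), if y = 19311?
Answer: -1/48798 ≈ -2.0493e-5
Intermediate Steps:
1/(((30537 - 25714) + y) - 72932) = 1/(((30537 - 25714) + 19311) - 72932) = 1/((4823 + 19311) - 72932) = 1/(24134 - 72932) = 1/(-48798) = -1/48798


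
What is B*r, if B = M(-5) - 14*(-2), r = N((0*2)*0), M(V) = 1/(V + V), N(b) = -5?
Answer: -279/2 ≈ -139.50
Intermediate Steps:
M(V) = 1/(2*V)
r = -5
B = 279/10 (B = (½)/(-5) - 14*(-2) = (½)*(-⅕) + 28 = -⅒ + 28 = 279/10 ≈ 27.900)
B*r = (279/10)*(-5) = -279/2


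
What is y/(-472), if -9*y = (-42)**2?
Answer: 49/118 ≈ 0.41525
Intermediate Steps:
y = -196 (y = -1/9*(-42)**2 = -1/9*1764 = -196)
y/(-472) = -196/(-472) = -196*(-1/472) = 49/118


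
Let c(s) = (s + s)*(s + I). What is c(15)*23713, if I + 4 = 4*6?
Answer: 24898650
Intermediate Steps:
I = 20 (I = -4 + 4*6 = -4 + 24 = 20)
c(s) = 2*s*(20 + s) (c(s) = (s + s)*(s + 20) = (2*s)*(20 + s) = 2*s*(20 + s))
c(15)*23713 = (2*15*(20 + 15))*23713 = (2*15*35)*23713 = 1050*23713 = 24898650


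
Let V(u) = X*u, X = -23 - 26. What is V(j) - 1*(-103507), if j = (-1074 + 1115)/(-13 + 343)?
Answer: 34155301/330 ≈ 1.0350e+5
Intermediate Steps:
X = -49
j = 41/330 ≈ 0.12424
V(u) = -49*u
V(j) - 1*(-103507) = -49*41/330 - 1*(-103507) = -2009/330 + 103507 = 34155301/330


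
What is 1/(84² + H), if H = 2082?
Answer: 1/9138 ≈ 0.00010943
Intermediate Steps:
1/(84² + H) = 1/(84² + 2082) = 1/(7056 + 2082) = 1/9138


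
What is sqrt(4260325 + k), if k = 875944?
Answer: sqrt(5136269) ≈ 2266.3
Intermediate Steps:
sqrt(4260325 + k) = sqrt(4260325 + 875944) = sqrt(5136269)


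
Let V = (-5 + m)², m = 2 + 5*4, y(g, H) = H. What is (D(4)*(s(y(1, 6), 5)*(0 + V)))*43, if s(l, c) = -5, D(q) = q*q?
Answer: -994160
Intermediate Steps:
m = 22 (m = 2 + 20 = 22)
D(q) = q²
V = 289 (V = (-5 + 22)² = 17² = 289)
(D(4)*(s(y(1, 6), 5)*(0 + V)))*43 = (4²*(-5*(0 + 289)))*43 = (16*(-5*289))*43 = (16*(-1445))*43 = -23120*43 = -994160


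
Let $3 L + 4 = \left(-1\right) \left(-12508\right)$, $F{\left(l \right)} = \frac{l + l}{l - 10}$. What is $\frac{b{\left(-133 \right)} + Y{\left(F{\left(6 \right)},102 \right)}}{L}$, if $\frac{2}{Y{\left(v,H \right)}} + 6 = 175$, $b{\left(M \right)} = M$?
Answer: $- \frac{22475}{704392} \approx -0.031907$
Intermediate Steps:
$F{\left(l \right)} = \frac{2 l}{-10 + l}$
$Y{\left(v,H \right)} = \frac{2}{169}$ ($Y{\left(v,H \right)} = \frac{2}{-6 + 175} = \frac{2}{169}$)
$L = 4168$ ($L = - \frac{4}{3} + \frac{\left(-1\right) \left(-12508\right)}{3} = - \frac{4}{3} + \frac{1}{3} \cdot 12508 = - \frac{4}{3} + \frac{12508}{3} = 4168$)
$\frac{b{\left(-133 \right)} + Y{\left(F{\left(6 \right)},102 \right)}}{L} = \frac{-133 + \frac{2}{169}}{4168} = \left(- \frac{22475}{169}\right) \frac{1}{4168} = - \frac{22475}{704392}$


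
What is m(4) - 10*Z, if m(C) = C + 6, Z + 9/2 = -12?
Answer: 175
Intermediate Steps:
Z = -33/2 (Z = -9/2 - 12 = -33/2 ≈ -16.500)
m(C) = 6 + C
m(4) - 10*Z = (6 + 4) - 10*(-33/2) = 10 + 165 = 175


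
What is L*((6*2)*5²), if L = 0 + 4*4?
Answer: 4800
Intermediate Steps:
L = 16 (L = 0 + 16 = 16)
L*((6*2)*5²) = 16*((6*2)*5²) = 16*(12*25) = 16*300 = 4800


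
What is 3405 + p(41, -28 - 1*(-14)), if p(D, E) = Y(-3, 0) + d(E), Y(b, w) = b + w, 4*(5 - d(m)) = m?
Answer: 6821/2 ≈ 3410.5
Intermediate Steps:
d(m) = 5 - m/4
p(D, E) = 2 - E/4 (p(D, E) = (-3 + 0) + (5 - E/4) = -3 + (5 - E/4) = 2 - E/4)
3405 + p(41, -28 - 1*(-14)) = 3405 + (2 - (-28 - 1*(-14))/4) = 3405 + (2 - (-28 + 14)/4) = 3405 + (2 - ¼*(-14)) = 3405 + (2 + 7/2) = 3405 + 11/2 = 6821/2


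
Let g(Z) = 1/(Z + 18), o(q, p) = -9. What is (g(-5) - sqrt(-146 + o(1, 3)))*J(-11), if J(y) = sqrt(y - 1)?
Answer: 2*sqrt(465) + 2*I*sqrt(3)/13 ≈ 43.128 + 0.26647*I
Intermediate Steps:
g(Z) = 1/(18 + Z)
J(y) = sqrt(-1 + y)
(g(-5) - sqrt(-146 + o(1, 3)))*J(-11) = (1/(18 - 5) - sqrt(-146 - 9))*sqrt(-1 - 11) = (1/13 - sqrt(-155))*sqrt(-12) = (1/13 - I*sqrt(155))*(2*I*sqrt(3)) = 2*I*sqrt(3)*(1/13 - I*sqrt(155))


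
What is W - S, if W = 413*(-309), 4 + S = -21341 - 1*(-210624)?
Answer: -316896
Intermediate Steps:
S = 189279 (S = -4 + (-21341 - 1*(-210624)) = -4 + (-21341 + 210624) = -4 + 189283 = 189279)
W = -127617
W - S = -127617 - 1*189279 = -127617 - 189279 = -316896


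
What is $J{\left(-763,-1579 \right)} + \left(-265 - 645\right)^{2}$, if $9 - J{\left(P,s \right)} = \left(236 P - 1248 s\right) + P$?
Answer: $-961652$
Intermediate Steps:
$J{\left(P,s \right)} = 9 - 237 P + 1248 s$ ($J{\left(P,s \right)} = 9 - \left(\left(236 P - 1248 s\right) + P\right) = 9 - \left(\left(- 1248 s + 236 P\right) + P\right) = 9 - \left(- 1248 s + 237 P\right) = 9 - 237 P + 1248 s$)
$J{\left(-763,-1579 \right)} + \left(-265 - 645\right)^{2} = \left(9 - -180831 + 1248 \left(-1579\right)\right) + \left(-265 - 645\right)^{2} = \left(9 + 180831 - 1970592\right) + \left(-910\right)^{2} = -1789752 + 828100 = -961652$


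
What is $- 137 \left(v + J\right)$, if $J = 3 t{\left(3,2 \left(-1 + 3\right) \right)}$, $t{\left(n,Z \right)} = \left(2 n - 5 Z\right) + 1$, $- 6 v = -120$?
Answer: $2603$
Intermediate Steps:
$v = 20$ ($v = \left(- \frac{1}{6}\right) \left(-120\right) = 20$)
$t{\left(n,Z \right)} = 1 - 5 Z + 2 n$ ($t{\left(n,Z \right)} = \left(- 5 Z + 2 n\right) + 1 = 1 - 5 Z + 2 n$)
$J = -39$ ($J = 3 \left(1 - 5 \cdot 2 \left(-1 + 3\right) + 2 \cdot 3\right) = 3 \left(1 - 5 \cdot 2 \cdot 2 + 6\right) = 3 \left(1 - 20 + 6\right) = 3 \left(-13\right) = -39$)
$- 137 \left(v + J\right) = - 137 \left(20 - 39\right) = \left(-137\right) \left(-19\right) = 2603$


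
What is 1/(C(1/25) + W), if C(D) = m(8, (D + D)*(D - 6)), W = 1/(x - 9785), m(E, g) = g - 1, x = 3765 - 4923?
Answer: -6839375/10101014 ≈ -0.67710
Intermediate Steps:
x = -1158
m(E, g) = -1 + g
W = -1/10943 (W = 1/(-1158 - 9785) = 1/(-10943) = -1/10943 ≈ -9.1383e-5)
C(D) = -1 + 2*D*(-6 + D) (C(D) = -1 + (D + D)*(D - 6) = -1 + (2*D)*(-6 + D) = -1 + 2*D*(-6 + D))
1/(C(1/25) + W) = 1/((-1 + 2*(-6 + 1/25)/25) - 1/10943) = 1/((-1 + 2*(1/25)*(-6 + 1/25)) - 1/10943) = 1/((-1 + 2*(1/25)*(-149/25)) - 1/10943) = 1/((-1 - 298/625) - 1/10943) = 1/(-923/625 - 1/10943) = 1/(-10101014/6839375) = -6839375/10101014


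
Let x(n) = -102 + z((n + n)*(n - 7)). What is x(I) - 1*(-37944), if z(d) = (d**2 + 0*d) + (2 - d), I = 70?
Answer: 77821424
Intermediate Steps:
z(d) = 2 + d**2 - d (z(d) = (d**2 + 0) + (2 - d) = d**2 + (2 - d) = 2 + d**2 - d)
x(n) = -100 - 2*n*(-7 + n) + 4*n**2*(-7 + n)**2 (x(n) = -102 + (2 + ((n + n)*(n - 7))**2 - (n + n)*(n - 7)) = -102 + (2 + ((2*n)*(-7 + n))**2 - 2*n*(-7 + n)) = -102 + (2 + (2*n*(-7 + n))**2 - 2*n*(-7 + n)) = -102 + (2 + 4*n**2*(-7 + n)**2 - 2*n*(-7 + n)) = -102 + (2 - 2*n*(-7 + n) + 4*n**2*(-7 + n)**2) = -100 - 2*n*(-7 + n) + 4*n**2*(-7 + n)**2)
x(I) - 1*(-37944) = (-100 - 2*70*(-7 + 70) + 4*70**2*(-7 + 70)**2) - 1*(-37944) = (-100 - 2*70*63 + 4*4900*63**2) + 37944 = (-100 - 8820 + 4*4900*3969) + 37944 = (-100 - 8820 + 77792400) + 37944 = 77783480 + 37944 = 77821424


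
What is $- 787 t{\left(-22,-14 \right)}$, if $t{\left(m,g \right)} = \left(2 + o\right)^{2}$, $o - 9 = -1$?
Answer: $-78700$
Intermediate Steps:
$o = 8$ ($o = 9 - 1 = 8$)
$t{\left(m,g \right)} = 100$ ($t{\left(m,g \right)} = \left(2 + 8\right)^{2} = 10^{2} = 100$)
$- 787 t{\left(-22,-14 \right)} = \left(-787\right) 100 = -78700$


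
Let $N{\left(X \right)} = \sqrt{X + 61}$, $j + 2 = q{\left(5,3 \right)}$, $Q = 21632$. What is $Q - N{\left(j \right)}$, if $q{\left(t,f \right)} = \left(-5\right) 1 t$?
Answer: $21632 - \sqrt{34} \approx 21626.0$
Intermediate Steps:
$q{\left(t,f \right)} = - 5 t$
$j = -27$ ($j = -2 - 25 = -27$)
$N{\left(X \right)} = \sqrt{61 + X}$
$Q - N{\left(j \right)} = 21632 - \sqrt{61 - 27} = 21632 - \sqrt{34}$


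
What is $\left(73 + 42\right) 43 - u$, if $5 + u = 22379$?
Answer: $-17429$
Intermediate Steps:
$u = 22374$ ($u = -5 + 22379 = 22374$)
$\left(73 + 42\right) 43 - u = \left(73 + 42\right) 43 - 22374 = 115 \cdot 43 - 22374 = 4945 - 22374 = -17429$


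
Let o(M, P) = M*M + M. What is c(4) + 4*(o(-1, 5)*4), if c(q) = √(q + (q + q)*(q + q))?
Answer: 2*√17 ≈ 8.2462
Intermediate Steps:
o(M, P) = M + M² (o(M, P) = M² + M = M + M²)
c(q) = √(q + 4*q²) (c(q) = √(q + (2*q)*(2*q)) = √(q + 4*q²))
c(4) + 4*(o(-1, 5)*4) = √(4*(1 + 4*4)) + 4*(-(1 - 1)*4) = √(4*(1 + 16)) + 4*(-1*0*4) = √(4*17) + 4*(0*4) = √68 + 4*0 = 2*√17 + 0 = 2*√17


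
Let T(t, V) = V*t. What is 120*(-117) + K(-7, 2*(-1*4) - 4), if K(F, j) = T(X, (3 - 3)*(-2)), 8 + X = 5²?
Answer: -14040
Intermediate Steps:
X = 17 (X = -8 + 5² = -8 + 25 = 17)
K(F, j) = 0 (K(F, j) = ((3 - 3)*(-2))*17 = (0*(-2))*17 = 0*17 = 0)
120*(-117) + K(-7, 2*(-1*4) - 4) = 120*(-117) + 0 = -14040 + 0 = -14040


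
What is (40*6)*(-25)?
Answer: -6000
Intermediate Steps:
(40*6)*(-25) = 240*(-25) = -6000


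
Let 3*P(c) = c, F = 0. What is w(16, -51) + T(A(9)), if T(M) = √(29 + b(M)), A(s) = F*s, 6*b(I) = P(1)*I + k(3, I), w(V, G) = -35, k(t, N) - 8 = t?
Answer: -35 + √1110/6 ≈ -29.447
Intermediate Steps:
k(t, N) = 8 + t
P(c) = c/3
b(I) = 11/6 + I/18 (b(I) = (((⅓)*1)*I + (8 + 3))/6 = (I/3 + 11)/6 = (11 + I/3)/6 = 11/6 + I/18)
A(s) = 0 (A(s) = 0*s = 0)
T(M) = √(185/6 + M/18) (T(M) = √(29 + (11/6 + M/18)) = √(185/6 + M/18))
w(16, -51) + T(A(9)) = -35 + √(1110 + 2*0)/6 = -35 + √(1110 + 0)/6 = -35 + √1110/6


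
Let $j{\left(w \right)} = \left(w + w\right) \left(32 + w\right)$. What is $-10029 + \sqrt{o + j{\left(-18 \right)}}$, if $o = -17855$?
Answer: $-10029 + i \sqrt{18359} \approx -10029.0 + 135.5 i$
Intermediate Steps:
$j{\left(w \right)} = 2 w \left(32 + w\right)$
$-10029 + \sqrt{o + j{\left(-18 \right)}} = -10029 + \sqrt{-17855 + 2 \left(-18\right) \left(32 - 18\right)} = -10029 + \sqrt{-17855 + 2 \left(-18\right) 14} = -10029 + \sqrt{-17855 - 504} = -10029 + \sqrt{-18359} = -10029 + i \sqrt{18359}$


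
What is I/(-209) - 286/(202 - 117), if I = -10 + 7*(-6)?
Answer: -55354/17765 ≈ -3.1159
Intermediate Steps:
I = -52 (I = -10 - 42 = -52)
I/(-209) - 286/(202 - 117) = -52/(-209) - 286/(202 - 117) = -52*(-1/209) - 286/85 = 52/209 - 286*1/85 = 52/209 - 286/85 = -55354/17765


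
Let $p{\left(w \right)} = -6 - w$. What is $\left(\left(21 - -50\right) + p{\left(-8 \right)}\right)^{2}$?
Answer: $5329$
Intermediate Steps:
$\left(\left(21 - -50\right) + p{\left(-8 \right)}\right)^{2} = \left(\left(21 - -50\right) - -2\right)^{2} = \left(\left(21 + 50\right) + \left(-6 + 8\right)\right)^{2} = \left(71 + 2\right)^{2} = 73^{2} = 5329$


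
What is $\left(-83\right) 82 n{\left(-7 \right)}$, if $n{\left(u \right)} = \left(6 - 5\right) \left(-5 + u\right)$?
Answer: $81672$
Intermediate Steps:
$n{\left(u \right)} = -5 + u$ ($n{\left(u \right)} = 1 \left(-5 + u\right) = -5 + u$)
$\left(-83\right) 82 n{\left(-7 \right)} = \left(-83\right) 82 \left(-5 - 7\right) = \left(-6806\right) \left(-12\right) = 81672$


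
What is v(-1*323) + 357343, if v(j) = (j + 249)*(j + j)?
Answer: 405147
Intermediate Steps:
v(j) = 2*j*(249 + j) (v(j) = (249 + j)*(2*j) = 2*j*(249 + j))
v(-1*323) + 357343 = 2*(-1*323)*(249 - 1*323) + 357343 = 2*(-323)*(249 - 323) + 357343 = 2*(-323)*(-74) + 357343 = 47804 + 357343 = 405147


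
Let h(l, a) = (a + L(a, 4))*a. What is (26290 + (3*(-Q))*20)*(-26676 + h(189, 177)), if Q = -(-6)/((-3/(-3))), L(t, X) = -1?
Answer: 116062680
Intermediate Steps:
h(l, a) = a*(-1 + a) (h(l, a) = (a - 1)*a = (-1 + a)*a = a*(-1 + a))
Q = 6 (Q = -(-6)/((-3*(-⅓))) = -(-6)/1 = -(-6) = -1*(-6) = 6)
(26290 + (3*(-Q))*20)*(-26676 + h(189, 177)) = (26290 + (3*(-1*6))*20)*(-26676 + 177*(-1 + 177)) = (26290 + (3*(-6))*20)*(-26676 + 177*176) = (26290 - 18*20)*(-26676 + 31152) = (26290 - 360)*4476 = 25930*4476 = 116062680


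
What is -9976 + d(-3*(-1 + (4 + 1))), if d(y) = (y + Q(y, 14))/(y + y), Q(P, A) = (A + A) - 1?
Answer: -79813/8 ≈ -9976.6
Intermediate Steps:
Q(P, A) = -1 + 2*A (Q(P, A) = 2*A - 1 = -1 + 2*A)
d(y) = (27 + y)/(2*y) (d(y) = (y + (-1 + 2*14))/(y + y) = (y + (-1 + 28))/((2*y)) = (y + 27)*(1/(2*y)) = (27 + y)*(1/(2*y)) = (27 + y)/(2*y))
-9976 + d(-3*(-1 + (4 + 1))) = -9976 + (27 - 3*(-1 + (4 + 1)))/(2*((-3*(-1 + (4 + 1))))) = -9976 + (27 - 3*(-1 + 5))/(2*((-3*(-1 + 5)))) = -9976 + (27 - 3*4)/(2*((-3*4))) = -9976 + (½)*(27 - 12)/(-12) = -9976 + (½)*(-1/12)*15 = -9976 - 5/8 = -79813/8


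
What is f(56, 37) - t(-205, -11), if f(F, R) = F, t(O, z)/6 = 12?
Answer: -16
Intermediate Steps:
t(O, z) = 72 (t(O, z) = 6*12 = 72)
f(56, 37) - t(-205, -11) = 56 - 1*72 = 56 - 72 = -16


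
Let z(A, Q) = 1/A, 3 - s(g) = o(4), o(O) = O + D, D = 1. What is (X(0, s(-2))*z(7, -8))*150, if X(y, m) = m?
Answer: -300/7 ≈ -42.857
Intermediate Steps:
o(O) = 1 + O (o(O) = O + 1 = 1 + O)
s(g) = -2 (s(g) = 3 - (1 + 4) = 3 - 1*5 = 3 - 5 = -2)
(X(0, s(-2))*z(7, -8))*150 = -2/7*150 = -300/7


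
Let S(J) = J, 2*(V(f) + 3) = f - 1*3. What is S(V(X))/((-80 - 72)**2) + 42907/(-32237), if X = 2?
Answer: -1982872315/1489607296 ≈ -1.3311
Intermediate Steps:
V(f) = -9/2 + f/2 (V(f) = -3 + (f - 1*3)/2 = -3 + (f - 3)/2 = -3 + (-3 + f)/2 = -3 + (-3/2 + f/2) = -9/2 + f/2)
S(V(X))/((-80 - 72)**2) + 42907/(-32237) = (-9/2 + (1/2)*2)/((-80 - 72)**2) + 42907/(-32237) = (-9/2 + 1)/((-152)**2) + 42907*(-1/32237) = -7/2/23104 - 42907/32237 = -7/2*1/23104 - 42907/32237 = -7/46208 - 42907/32237 = -1982872315/1489607296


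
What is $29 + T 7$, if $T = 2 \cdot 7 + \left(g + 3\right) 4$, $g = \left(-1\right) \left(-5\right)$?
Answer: $351$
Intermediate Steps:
$g = 5$
$T = 46$ ($T = 2 \cdot 7 + \left(5 + 3\right) 4 = 14 + 8 \cdot 4 = 14 + 32 = 46$)
$29 + T 7 = 29 + 46 \cdot 7 = 29 + 322 = 351$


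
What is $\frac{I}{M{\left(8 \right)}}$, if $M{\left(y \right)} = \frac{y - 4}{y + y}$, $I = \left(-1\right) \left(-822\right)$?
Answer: $3288$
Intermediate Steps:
$I = 822$
$M{\left(y \right)} = \frac{-4 + y}{2 y}$
$\frac{I}{M{\left(8 \right)}} = \frac{822}{\frac{1}{2} \cdot \frac{1}{8} \left(-4 + 8\right)} = \frac{822}{\frac{1}{2} \cdot \frac{1}{8} \cdot 4} = 822 \frac{1}{\frac{1}{4}} = 822 \cdot 4 = 3288$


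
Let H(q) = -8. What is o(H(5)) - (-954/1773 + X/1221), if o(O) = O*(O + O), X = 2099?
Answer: 30504659/240537 ≈ 126.82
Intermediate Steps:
o(O) = 2*O² (o(O) = O*(2*O) = 2*O²)
o(H(5)) - (-954/1773 + X/1221) = 2*(-8)² - (-954/1773 + 2099/1221) = 2*64 - (-954*1/1773 + 2099*(1/1221)) = 128 - (-106/197 + 2099/1221) = 128 - 1*284077/240537 = 128 - 284077/240537 = 30504659/240537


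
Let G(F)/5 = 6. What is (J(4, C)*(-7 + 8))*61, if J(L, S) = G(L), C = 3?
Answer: 1830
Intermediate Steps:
G(F) = 30 (G(F) = 5*6 = 30)
J(L, S) = 30
(J(4, C)*(-7 + 8))*61 = (30*(-7 + 8))*61 = (30*1)*61 = 30*61 = 1830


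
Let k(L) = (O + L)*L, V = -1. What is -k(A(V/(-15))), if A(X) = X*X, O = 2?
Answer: -451/50625 ≈ -0.0089086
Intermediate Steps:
A(X) = X²
k(L) = L*(2 + L) (k(L) = (2 + L)*L = L*(2 + L))
-k(A(V/(-15))) = -(-1/(-15))²*(2 + (-1/(-15))²) = -(-1*(-1/15))²*(2 + (-1*(-1/15))²) = -(1/15)²*(2 + (1/15)²) = -(2 + 1/225)/225 = -451/(225*225) = -1*451/50625 = -451/50625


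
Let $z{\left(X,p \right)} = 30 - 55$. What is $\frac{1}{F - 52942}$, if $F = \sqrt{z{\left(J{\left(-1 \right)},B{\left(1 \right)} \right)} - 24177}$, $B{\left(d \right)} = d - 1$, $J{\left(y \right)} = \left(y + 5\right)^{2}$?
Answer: $- \frac{26471}{1401439783} - \frac{i \sqrt{24202}}{2802879566} \approx -1.8888 \cdot 10^{-5} - 5.5504 \cdot 10^{-8} i$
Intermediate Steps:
$J{\left(y \right)} = \left(5 + y\right)^{2}$
$B{\left(d \right)} = -1 + d$ ($B{\left(d \right)} = d - 1 = -1 + d$)
$z{\left(X,p \right)} = -25$ ($z{\left(X,p \right)} = 30 - 55 = -25$)
$F = i \sqrt{24202}$ ($F = \sqrt{-25 - 24177} = \sqrt{-24202} = i \sqrt{24202} \approx 155.57 i$)
$\frac{1}{F - 52942} = \frac{1}{i \sqrt{24202} - 52942} = \frac{1}{-52942 + i \sqrt{24202}}$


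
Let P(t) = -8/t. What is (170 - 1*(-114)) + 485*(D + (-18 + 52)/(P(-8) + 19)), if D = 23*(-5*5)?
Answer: -555533/2 ≈ -2.7777e+5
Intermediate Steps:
D = -575 (D = 23*(-25) = -575)
(170 - 1*(-114)) + 485*(D + (-18 + 52)/(P(-8) + 19)) = (170 - 1*(-114)) + 485*(-575 + (-18 + 52)/(-8/(-8) + 19)) = (170 + 114) + 485*(-575 + 34/(-8*(-⅛) + 19)) = 284 + 485*(-575 + 34/(1 + 19)) = 284 + 485*(-575 + 34/20) = 284 + 485*(-575 + 34*(1/20)) = 284 + 485*(-575 + 17/10) = 284 + 485*(-5733/10) = 284 - 556101/2 = -555533/2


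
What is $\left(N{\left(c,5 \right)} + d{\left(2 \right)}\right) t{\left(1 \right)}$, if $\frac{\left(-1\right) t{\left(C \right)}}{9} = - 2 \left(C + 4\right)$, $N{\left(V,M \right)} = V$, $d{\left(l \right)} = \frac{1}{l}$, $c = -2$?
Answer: $-135$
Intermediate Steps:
$t{\left(C \right)} = 72 + 18 C$ ($t{\left(C \right)} = - 9 \left(- 2 \left(C + 4\right)\right) = - 9 \left(- 2 \left(4 + C\right)\right) = - 9 \left(-8 - 2 C\right) = 72 + 18 C$)
$\left(N{\left(c,5 \right)} + d{\left(2 \right)}\right) t{\left(1 \right)} = \left(-2 + \frac{1}{2}\right) \left(72 + 18 \cdot 1\right) = \left(-2 + \frac{1}{2}\right) \left(72 + 18\right) = \left(- \frac{3}{2}\right) 90 = -135$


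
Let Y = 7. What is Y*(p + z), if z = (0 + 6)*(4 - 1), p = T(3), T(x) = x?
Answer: 147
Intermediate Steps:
p = 3
z = 18 (z = 6*3 = 18)
Y*(p + z) = 7*(3 + 18) = 7*21 = 147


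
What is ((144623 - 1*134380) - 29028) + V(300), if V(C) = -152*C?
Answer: -64385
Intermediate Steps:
((144623 - 1*134380) - 29028) + V(300) = ((144623 - 1*134380) - 29028) - 152*300 = ((144623 - 134380) - 29028) - 45600 = (10243 - 29028) - 45600 = -18785 - 45600 = -64385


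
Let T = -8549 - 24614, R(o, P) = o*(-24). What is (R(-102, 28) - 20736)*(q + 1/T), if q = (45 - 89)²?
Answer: -1174154833296/33163 ≈ -3.5406e+7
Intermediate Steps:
R(o, P) = -24*o
T = -33163
q = 1936 (q = (-44)² = 1936)
(R(-102, 28) - 20736)*(q + 1/T) = (-24*(-102) - 20736)*(1936 + 1/(-33163)) = (2448 - 20736)*(1936 - 1/33163) = -18288*64203567/33163 = -1174154833296/33163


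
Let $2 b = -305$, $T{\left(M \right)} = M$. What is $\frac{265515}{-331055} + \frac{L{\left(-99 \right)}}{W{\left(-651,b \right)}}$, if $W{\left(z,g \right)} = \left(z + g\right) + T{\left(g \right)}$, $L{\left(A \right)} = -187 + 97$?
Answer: $- \frac{22403739}{31648858} \approx -0.70788$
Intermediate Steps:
$L{\left(A \right)} = -90$
$b = - \frac{305}{2}$ ($b = \frac{1}{2} \left(-305\right) = - \frac{305}{2} \approx -152.5$)
$W{\left(z,g \right)} = z + 2 g$ ($W{\left(z,g \right)} = \left(z + g\right) + g = \left(g + z\right) + g = z + 2 g$)
$\frac{265515}{-331055} + \frac{L{\left(-99 \right)}}{W{\left(-651,b \right)}} = \frac{265515}{-331055} - \frac{90}{-651 + 2 \left(- \frac{305}{2}\right)} = 265515 \left(- \frac{1}{331055}\right) - \frac{90}{-651 - 305} = - \frac{53103}{66211} - \frac{90}{-956} = - \frac{53103}{66211} - - \frac{45}{478} = - \frac{53103}{66211} + \frac{45}{478} = - \frac{22403739}{31648858}$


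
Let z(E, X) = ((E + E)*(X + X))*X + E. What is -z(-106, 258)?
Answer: 28223242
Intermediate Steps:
z(E, X) = E + 4*E*X² (z(E, X) = ((2*E)*(2*X))*X + E = (4*E*X)*X + E = 4*E*X² + E = E + 4*E*X²)
-z(-106, 258) = -(-106)*(1 + 4*258²) = -(-106)*(1 + 4*66564) = -(-106)*(1 + 266256) = -(-106)*266257 = -1*(-28223242) = 28223242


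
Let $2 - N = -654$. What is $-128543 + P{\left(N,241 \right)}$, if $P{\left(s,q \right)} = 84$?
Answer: $-128459$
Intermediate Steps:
$N = 656$ ($N = 2 - -654 = 2 + 654 = 656$)
$-128543 + P{\left(N,241 \right)} = -128543 + 84 = -128459$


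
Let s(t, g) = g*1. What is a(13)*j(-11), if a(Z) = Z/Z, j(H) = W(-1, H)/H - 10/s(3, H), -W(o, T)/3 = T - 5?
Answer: -38/11 ≈ -3.4545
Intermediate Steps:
s(t, g) = g
W(o, T) = 15 - 3*T (W(o, T) = -3*(T - 5) = -3*(-5 + T) = 15 - 3*T)
j(H) = -10/H + (15 - 3*H)/H (j(H) = (15 - 3*H)/H - 10/H = -10/H + (15 - 3*H)/H)
a(Z) = 1
a(13)*j(-11) = 1*(-3 + 5/(-11)) = 1*(-3 + 5*(-1/11)) = 1*(-3 - 5/11) = 1*(-38/11) = -38/11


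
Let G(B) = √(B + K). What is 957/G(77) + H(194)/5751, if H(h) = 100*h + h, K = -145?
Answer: 19594/5751 - 957*I*√17/34 ≈ 3.4071 - 116.05*I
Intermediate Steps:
H(h) = 101*h
G(B) = √(-145 + B) (G(B) = √(B - 145) = √(-145 + B))
957/G(77) + H(194)/5751 = 957/(√(-145 + 77)) + (101*194)/5751 = 957/(√(-68)) + 19594*(1/5751) = 957/((2*I*√17)) + 19594/5751 = 957*(-I*√17/34) + 19594/5751 = -957*I*√17/34 + 19594/5751 = 19594/5751 - 957*I*√17/34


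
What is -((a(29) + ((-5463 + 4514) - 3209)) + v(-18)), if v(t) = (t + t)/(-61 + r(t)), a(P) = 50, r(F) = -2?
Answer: 28752/7 ≈ 4107.4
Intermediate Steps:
v(t) = -2*t/63 (v(t) = (t + t)/(-61 - 2) = (2*t)/(-63) = (2*t)*(-1/63) = -2*t/63)
-((a(29) + ((-5463 + 4514) - 3209)) + v(-18)) = -((50 + ((-5463 + 4514) - 3209)) - 2/63*(-18)) = -((50 + (-949 - 3209)) + 4/7) = -((50 - 4158) + 4/7) = -(-4108 + 4/7) = -1*(-28752/7) = 28752/7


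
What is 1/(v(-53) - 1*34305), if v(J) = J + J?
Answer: -1/34411 ≈ -2.9060e-5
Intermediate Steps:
v(J) = 2*J
1/(v(-53) - 1*34305) = 1/(2*(-53) - 1*34305) = 1/(-106 - 34305) = 1/(-34411) = -1/34411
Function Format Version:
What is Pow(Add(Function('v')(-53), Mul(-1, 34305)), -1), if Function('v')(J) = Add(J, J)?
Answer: Rational(-1, 34411) ≈ -2.9060e-5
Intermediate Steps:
Function('v')(J) = Mul(2, J)
Pow(Add(Function('v')(-53), Mul(-1, 34305)), -1) = Pow(Add(Mul(2, -53), Mul(-1, 34305)), -1) = Pow(Add(-106, -34305), -1) = Pow(-34411, -1) = Rational(-1, 34411)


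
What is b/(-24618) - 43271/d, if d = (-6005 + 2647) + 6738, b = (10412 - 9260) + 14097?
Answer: -186131183/13868140 ≈ -13.421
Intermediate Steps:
b = 15249 (b = 1152 + 14097 = 15249)
d = 3380 (d = -3358 + 6738 = 3380)
b/(-24618) - 43271/d = 15249/(-24618) - 43271/3380 = 15249*(-1/24618) - 43271*1/3380 = -5083/8206 - 43271/3380 = -186131183/13868140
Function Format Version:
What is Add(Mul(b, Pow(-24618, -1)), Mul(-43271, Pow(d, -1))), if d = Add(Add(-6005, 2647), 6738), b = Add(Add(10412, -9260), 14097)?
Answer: Rational(-186131183, 13868140) ≈ -13.421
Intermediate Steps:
b = 15249 (b = Add(1152, 14097) = 15249)
d = 3380 (d = Add(-3358, 6738) = 3380)
Add(Mul(b, Pow(-24618, -1)), Mul(-43271, Pow(d, -1))) = Add(Mul(15249, Pow(-24618, -1)), Mul(-43271, Pow(3380, -1))) = Add(Mul(15249, Rational(-1, 24618)), Mul(-43271, Rational(1, 3380))) = Add(Rational(-5083, 8206), Rational(-43271, 3380)) = Rational(-186131183, 13868140)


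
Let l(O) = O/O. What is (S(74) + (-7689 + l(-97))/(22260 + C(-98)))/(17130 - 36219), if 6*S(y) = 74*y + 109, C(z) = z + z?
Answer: -3849416/78971193 ≈ -0.048745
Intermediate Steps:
C(z) = 2*z
l(O) = 1
S(y) = 109/6 + 37*y/3 (S(y) = (74*y + 109)/6 = (109 + 74*y)/6 = 109/6 + 37*y/3)
(S(74) + (-7689 + l(-97))/(22260 + C(-98)))/(17130 - 36219) = ((109/6 + (37/3)*74) + (-7689 + 1)/(22260 + 2*(-98)))/(17130 - 36219) = ((109/6 + 2738/3) - 7688/(22260 - 196))/(-19089) = (5585/6 - 7688/22064)*(-1/19089) = (5585/6 - 7688*1/22064)*(-1/19089) = (5585/6 - 961/2758)*(-1/19089) = (3849416/4137)*(-1/19089) = -3849416/78971193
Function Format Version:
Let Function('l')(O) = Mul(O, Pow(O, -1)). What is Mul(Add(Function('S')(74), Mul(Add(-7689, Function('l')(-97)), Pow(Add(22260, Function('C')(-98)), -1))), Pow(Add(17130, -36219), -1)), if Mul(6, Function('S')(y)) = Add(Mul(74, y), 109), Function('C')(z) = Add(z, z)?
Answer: Rational(-3849416, 78971193) ≈ -0.048745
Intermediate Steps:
Function('C')(z) = Mul(2, z)
Function('l')(O) = 1
Function('S')(y) = Add(Rational(109, 6), Mul(Rational(37, 3), y)) (Function('S')(y) = Mul(Rational(1, 6), Add(Mul(74, y), 109)) = Mul(Rational(1, 6), Add(109, Mul(74, y))) = Add(Rational(109, 6), Mul(Rational(37, 3), y)))
Mul(Add(Function('S')(74), Mul(Add(-7689, Function('l')(-97)), Pow(Add(22260, Function('C')(-98)), -1))), Pow(Add(17130, -36219), -1)) = Mul(Add(Add(Rational(109, 6), Mul(Rational(37, 3), 74)), Mul(Add(-7689, 1), Pow(Add(22260, Mul(2, -98)), -1))), Pow(Add(17130, -36219), -1)) = Mul(Add(Add(Rational(109, 6), Rational(2738, 3)), Mul(-7688, Pow(Add(22260, -196), -1))), Pow(-19089, -1)) = Mul(Add(Rational(5585, 6), Mul(-7688, Pow(22064, -1))), Rational(-1, 19089)) = Mul(Add(Rational(5585, 6), Mul(-7688, Rational(1, 22064))), Rational(-1, 19089)) = Mul(Add(Rational(5585, 6), Rational(-961, 2758)), Rational(-1, 19089)) = Mul(Rational(3849416, 4137), Rational(-1, 19089)) = Rational(-3849416, 78971193)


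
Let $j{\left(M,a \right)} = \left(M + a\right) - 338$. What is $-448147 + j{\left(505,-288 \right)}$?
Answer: $-448268$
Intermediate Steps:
$j{\left(M,a \right)} = -338 + M + a$
$-448147 + j{\left(505,-288 \right)} = -448147 - 121 = -448268$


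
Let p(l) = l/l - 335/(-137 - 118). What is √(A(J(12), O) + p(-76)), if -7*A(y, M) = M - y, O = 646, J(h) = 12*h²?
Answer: 2*√4998714/357 ≈ 12.525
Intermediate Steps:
A(y, M) = -M/7 + y/7 (A(y, M) = -(M - y)/7 = -M/7 + y/7)
p(l) = 118/51 (p(l) = 1 - 335/(-255) = 1 - 335*(-1/255) = 1 + 67/51 = 118/51)
√(A(J(12), O) + p(-76)) = √((-⅐*646 + (12*12²)/7) + 118/51) = √((-646/7 + (12*144)/7) + 118/51) = √((-646/7 + (⅐)*1728) + 118/51) = √((-646/7 + 1728/7) + 118/51) = √(1082/7 + 118/51) = √(56008/357) = 2*√4998714/357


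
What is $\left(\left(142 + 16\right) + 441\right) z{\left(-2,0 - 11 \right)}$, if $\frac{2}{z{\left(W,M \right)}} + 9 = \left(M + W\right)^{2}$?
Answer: $\frac{599}{80} \approx 7.4875$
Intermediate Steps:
$z{\left(W,M \right)} = \frac{2}{-9 + \left(M + W\right)^{2}}$
$\left(\left(142 + 16\right) + 441\right) z{\left(-2,0 - 11 \right)} = \left(\left(142 + 16\right) + 441\right) \frac{2}{-9 + \left(\left(0 - 11\right) - 2\right)^{2}} = \left(158 + 441\right) \frac{2}{-9 + \left(-11 - 2\right)^{2}} = 599 \frac{2}{-9 + \left(-13\right)^{2}} = 599 \frac{2}{-9 + 169} = 599 \cdot \frac{2}{160} = 599 \cdot 2 \cdot \frac{1}{160} = 599 \cdot \frac{1}{80} = \frac{599}{80}$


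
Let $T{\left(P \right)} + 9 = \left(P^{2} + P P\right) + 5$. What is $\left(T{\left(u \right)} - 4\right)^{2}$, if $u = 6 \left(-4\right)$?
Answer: $1308736$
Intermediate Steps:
$u = -24$
$T{\left(P \right)} = -4 + 2 P^{2}$ ($T{\left(P \right)} = -9 + \left(\left(P^{2} + P P\right) + 5\right) = -9 + \left(\left(P^{2} + P^{2}\right) + 5\right) = -9 + \left(2 P^{2} + 5\right) = -9 + \left(5 + 2 P^{2}\right) = -4 + 2 P^{2}$)
$\left(T{\left(u \right)} - 4\right)^{2} = \left(\left(-4 + 2 \left(-24\right)^{2}\right) - 4\right)^{2} = \left(\left(-4 + 2 \cdot 576\right) - 4\right)^{2} = \left(\left(-4 + 1152\right) - 4\right)^{2} = \left(1148 - 4\right)^{2} = 1144^{2} = 1308736$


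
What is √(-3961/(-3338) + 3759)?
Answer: √41896917014/3338 ≈ 61.320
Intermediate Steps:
√(-3961/(-3338) + 3759) = √(-3961*(-1/3338) + 3759) = √(3961/3338 + 3759) = √(12551503/3338) = √41896917014/3338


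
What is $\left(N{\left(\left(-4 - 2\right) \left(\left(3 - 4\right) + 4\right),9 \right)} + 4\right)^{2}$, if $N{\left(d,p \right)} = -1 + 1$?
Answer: $16$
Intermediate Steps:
$N{\left(d,p \right)} = 0$
$\left(N{\left(\left(-4 - 2\right) \left(\left(3 - 4\right) + 4\right),9 \right)} + 4\right)^{2} = \left(0 + 4\right)^{2} = 4^{2} = 16$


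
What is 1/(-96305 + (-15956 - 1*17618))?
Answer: -1/129879 ≈ -7.6995e-6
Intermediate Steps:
1/(-96305 + (-15956 - 1*17618)) = 1/(-96305 + (-15956 - 17618)) = 1/(-96305 - 33574) = 1/(-129879) = -1/129879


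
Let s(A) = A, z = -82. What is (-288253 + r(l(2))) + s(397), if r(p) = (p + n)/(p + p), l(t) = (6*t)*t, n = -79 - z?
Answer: -4605687/16 ≈ -2.8786e+5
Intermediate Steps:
n = 3 (n = -79 - 1*(-82) = -79 + 82 = 3)
l(t) = 6*t²
r(p) = (3 + p)/(2*p) (r(p) = (p + 3)/(p + p) = (3 + p)/((2*p)) = (3 + p)*(1/(2*p)) = (3 + p)/(2*p))
(-288253 + r(l(2))) + s(397) = (-288253 + (3 + 6*2²)/(2*((6*2²)))) + 397 = (-288253 + (3 + 6*4)/(2*((6*4)))) + 397 = (-288253 + (½)*(3 + 24)/24) + 397 = (-288253 + (½)*(1/24)*27) + 397 = (-288253 + 9/16) + 397 = -4612039/16 + 397 = -4605687/16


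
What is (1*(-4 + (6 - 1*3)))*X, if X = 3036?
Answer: -3036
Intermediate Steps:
(1*(-4 + (6 - 1*3)))*X = (1*(-4 + (6 - 1*3)))*3036 = (1*(-4 + (6 - 3)))*3036 = (1*(-4 + 3))*3036 = (1*(-1))*3036 = -1*3036 = -3036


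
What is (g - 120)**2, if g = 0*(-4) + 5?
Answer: 13225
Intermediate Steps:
g = 5 (g = 0 + 5 = 5)
(g - 120)**2 = (5 - 120)**2 = (-115)**2 = 13225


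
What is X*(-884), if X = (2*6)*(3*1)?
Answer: -31824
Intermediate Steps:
X = 36 (X = 12*3 = 36)
X*(-884) = 36*(-884) = -31824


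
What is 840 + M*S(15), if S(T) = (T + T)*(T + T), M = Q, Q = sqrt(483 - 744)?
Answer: 840 + 2700*I*sqrt(29) ≈ 840.0 + 14540.0*I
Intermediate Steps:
Q = 3*I*sqrt(29) (Q = sqrt(-261) = 3*I*sqrt(29) ≈ 16.155*I)
M = 3*I*sqrt(29) ≈ 16.155*I
S(T) = 4*T**2 (S(T) = (2*T)*(2*T) = 4*T**2)
840 + M*S(15) = 840 + (3*I*sqrt(29))*(4*15**2) = 840 + (3*I*sqrt(29))*(4*225) = 840 + (3*I*sqrt(29))*900 = 840 + 2700*I*sqrt(29)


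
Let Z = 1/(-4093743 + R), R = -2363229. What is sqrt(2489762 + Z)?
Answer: sqrt(25951092708965603109)/3228486 ≈ 1577.9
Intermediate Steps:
Z = -1/6456972 (Z = 1/(-4093743 - 2363229) = 1/(-6456972) = -1/6456972 ≈ -1.5487e-7)
sqrt(2489762 + Z) = sqrt(2489762 - 1/6456972) = sqrt(16076323520663/6456972) = sqrt(25951092708965603109)/3228486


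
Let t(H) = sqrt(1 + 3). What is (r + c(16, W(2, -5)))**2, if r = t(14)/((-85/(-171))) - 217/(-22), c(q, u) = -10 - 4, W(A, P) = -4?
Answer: 44521/3496900 ≈ 0.012732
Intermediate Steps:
t(H) = 2 (t(H) = sqrt(4) = 2)
c(q, u) = -14
r = 25969/1870 (r = 2/((-85/(-171))) - 217/(-22) = 2/((-85*(-1/171))) - 217*(-1/22) = 2/(85/171) + 217/22 = 2*(171/85) + 217/22 = 342/85 + 217/22 = 25969/1870 ≈ 13.887)
(r + c(16, W(2, -5)))**2 = (25969/1870 - 14)**2 = (-211/1870)**2 = 44521/3496900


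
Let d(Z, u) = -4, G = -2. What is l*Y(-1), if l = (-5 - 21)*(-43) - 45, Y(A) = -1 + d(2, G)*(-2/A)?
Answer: -9657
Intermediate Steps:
Y(A) = -1 + 8/A (Y(A) = -1 - (-8)/A = -1 + 8/A)
l = 1073 (l = -26*(-43) - 45 = 1118 - 45 = 1073)
l*Y(-1) = 1073*((8 - 1*(-1))/(-1)) = 1073*(-(8 + 1)) = 1073*(-1*9) = 1073*(-9) = -9657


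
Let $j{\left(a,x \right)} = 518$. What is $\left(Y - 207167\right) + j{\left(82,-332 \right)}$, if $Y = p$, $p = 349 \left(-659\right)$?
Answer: $-436640$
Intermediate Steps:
$p = -229991$
$Y = -229991$
$\left(Y - 207167\right) + j{\left(82,-332 \right)} = \left(-229991 - 207167\right) + 518 = -437158 + 518 = -436640$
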